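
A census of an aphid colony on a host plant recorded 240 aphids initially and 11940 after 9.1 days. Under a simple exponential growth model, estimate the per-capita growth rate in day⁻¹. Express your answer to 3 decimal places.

0.429 per day

From N(t) = N₀·e^(rt): e^(r·9.1) = 11940/240 = 49.75.
r·9.1 = ln(49.75) = 3.907, so r = 3.907/9.1 = 0.42934.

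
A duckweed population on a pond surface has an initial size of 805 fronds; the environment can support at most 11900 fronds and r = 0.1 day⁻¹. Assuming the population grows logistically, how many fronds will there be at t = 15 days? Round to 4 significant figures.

A = (K − N₀)/N₀ = (11900 − 805)/805 = 13.783.
N(t) = K/(1 + A·e^(−rt)) = 11900/(1 + 13.783×e^(−0.1×15)).
e^(−1.5) = 0.22313; denominator = 1 + 13.783×0.22313 = 4.0753.
N = 11900/4.0753 = 2920.02.

2920 fronds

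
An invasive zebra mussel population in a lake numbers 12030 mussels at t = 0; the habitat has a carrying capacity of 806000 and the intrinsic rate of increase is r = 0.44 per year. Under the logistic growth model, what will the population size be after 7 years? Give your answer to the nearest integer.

199838 mussels

A = (K − N₀)/N₀ = (806000 − 12030)/12030 = 65.999.
N(t) = K/(1 + A·e^(−rt)) = 806000/(1 + 65.999×e^(−0.44×7)).
e^(−3.08) = 0.045959; denominator = 1 + 65.999×0.045959 = 4.0333.
N = 806000/4.0333 = 199838.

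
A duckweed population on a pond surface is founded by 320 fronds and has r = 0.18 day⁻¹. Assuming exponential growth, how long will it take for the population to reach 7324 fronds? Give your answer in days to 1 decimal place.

17.4 days

Set N₀·e^(rt) = 7324: e^(0.18·t) = 7324/320 = 22.887.
0.18·t = ln(22.887) = 3.1306, so t = 3.1306/0.18 = 17.392.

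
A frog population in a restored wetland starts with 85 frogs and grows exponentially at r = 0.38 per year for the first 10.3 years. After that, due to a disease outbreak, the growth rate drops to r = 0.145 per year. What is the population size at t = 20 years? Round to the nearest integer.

Phase 1: N(10.3) = 85·e^(0.38×10.3) = 85·e^3.914 = 4258.41.
Phase 2 runs for 20 − 10.3 = 9.7 years at r = 0.145.
N(20) = 4258.41·e^(0.145×9.7) = 4258.41·e^1.406 = 17381.3.

17381 frogs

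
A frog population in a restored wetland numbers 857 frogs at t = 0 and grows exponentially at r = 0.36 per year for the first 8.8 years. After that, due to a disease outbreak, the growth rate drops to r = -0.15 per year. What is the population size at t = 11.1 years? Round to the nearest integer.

14421 frogs

Phase 1: N(8.8) = 857·e^(0.36×8.8) = 857·e^3.168 = 20362.2.
Phase 2 runs for 11.1 − 8.8 = 2.3 years at r = -0.15.
N(11.1) = 20362.2·e^(-0.15×2.3) = 20362.2·e^-0.345 = 14421.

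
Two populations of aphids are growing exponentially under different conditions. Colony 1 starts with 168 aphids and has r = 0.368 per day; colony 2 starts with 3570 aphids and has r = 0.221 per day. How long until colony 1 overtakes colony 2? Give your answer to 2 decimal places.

Set 168·e^(0.368t) = 3570·e^(0.221t).
e^((0.368 − 0.221)t) = 3570/168 → e^(0.147·t) = 21.25.
0.147·t = ln(21.25) = 3.0564, so t = 3.0564/0.147 = 20.792.

20.79 days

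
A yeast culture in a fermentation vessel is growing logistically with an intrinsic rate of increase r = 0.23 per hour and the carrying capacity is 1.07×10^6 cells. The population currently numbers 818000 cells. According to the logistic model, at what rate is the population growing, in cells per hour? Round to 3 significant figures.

dN/dt = rN(1 − N/K) = 0.23 × 818000 × (1 − 818000/1.07×10^6).
1 − 818000/1.07×10^6 = 0.23551; dN/dt = 0.23 × 818000 × 0.23551 = 44310.

44300 cells per hour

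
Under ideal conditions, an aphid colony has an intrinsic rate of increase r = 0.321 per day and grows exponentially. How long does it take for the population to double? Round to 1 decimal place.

Doubling time t_d = ln(2)/r = 0.6931/0.321 = 2.1593.

2.2 days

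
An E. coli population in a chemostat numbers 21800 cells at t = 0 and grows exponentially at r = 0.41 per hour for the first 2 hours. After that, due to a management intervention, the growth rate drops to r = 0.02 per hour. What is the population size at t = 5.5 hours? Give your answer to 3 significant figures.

Phase 1: N(2) = 21800·e^(0.41×2) = 21800·e^0.82 = 49496.9.
Phase 2 runs for 5.5 − 2 = 3.5 hours at r = 0.02.
N(5.5) = 49496.9·e^(0.02×3.5) = 49496.9·e^0.07 = 53085.8.

53100 cells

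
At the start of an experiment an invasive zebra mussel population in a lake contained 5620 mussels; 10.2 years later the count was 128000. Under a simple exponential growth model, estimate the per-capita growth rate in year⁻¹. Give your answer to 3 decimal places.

0.306 per year

From N(t) = N₀·e^(rt): e^(r·10.2) = 128000/5620 = 22.776.
r·10.2 = ln(22.776) = 3.1257, so r = 3.1257/10.2 = 0.30644.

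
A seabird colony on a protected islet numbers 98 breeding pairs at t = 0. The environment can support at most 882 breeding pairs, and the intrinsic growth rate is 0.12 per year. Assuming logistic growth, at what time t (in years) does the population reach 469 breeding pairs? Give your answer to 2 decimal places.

18.39 years

A = (K − N₀)/N₀ = (882 − 98)/98 = 8.
Solve 882/(1 + 8·e^(−0.12t)) = 469: 1 + 8·e^(−0.12t) = 1.8806, so e^(−0.12t) = 0.110075.
−0.12·t = ln(0.110075) = -2.2066, so t = 2.2066/0.12 = 18.388.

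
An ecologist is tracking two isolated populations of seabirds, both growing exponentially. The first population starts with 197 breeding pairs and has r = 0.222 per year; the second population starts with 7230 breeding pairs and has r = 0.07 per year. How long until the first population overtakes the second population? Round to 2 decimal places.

23.70 years

Set 197·e^(0.222t) = 7230·e^(0.07t).
e^((0.222 − 0.07)t) = 7230/197 → e^(0.152·t) = 36.701.
0.152·t = ln(36.701) = 3.6028, so t = 3.6028/0.152 = 23.703.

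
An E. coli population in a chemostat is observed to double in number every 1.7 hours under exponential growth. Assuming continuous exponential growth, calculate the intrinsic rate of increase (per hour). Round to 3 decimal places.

0.408 per hour

r = ln(2)/t_d = 0.6931/1.7 = 0.40773.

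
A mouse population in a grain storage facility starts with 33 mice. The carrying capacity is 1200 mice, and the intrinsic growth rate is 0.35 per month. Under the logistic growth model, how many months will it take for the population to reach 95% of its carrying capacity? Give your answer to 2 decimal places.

A = (K − N₀)/N₀ = (1200 − 33)/33 = 35.364.
Solve 1200/(1 + 35.364·e^(−0.35t)) = 1140: 1 + 35.364·e^(−0.35t) = 1.0526, so e^(−0.35t) = 0.0014883.
−0.35·t = ln(0.0014883) = -6.5101, so t = 6.5101/0.35 = 18.6.

18.60 months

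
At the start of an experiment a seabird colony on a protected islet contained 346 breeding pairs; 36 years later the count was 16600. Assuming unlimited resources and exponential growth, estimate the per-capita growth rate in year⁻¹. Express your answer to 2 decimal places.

From N(t) = N₀·e^(rt): e^(r·36) = 16600/346 = 47.977.
r·36 = ln(47.977) = 3.8707, so r = 3.8707/36 = 0.10752.

0.11 per year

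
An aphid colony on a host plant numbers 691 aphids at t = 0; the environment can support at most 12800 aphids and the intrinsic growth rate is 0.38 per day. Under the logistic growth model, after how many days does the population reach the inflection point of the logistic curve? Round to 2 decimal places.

7.54 days

Logistic growth is fastest at N = K/2 = 6400.
A = (K − N₀)/N₀ = 17.524. Set K/(1 + A·e^(−rt)) = K/2 → A·e^(−rt) = 1.
e^(−0.38t) = 1/17.524 = 0.057065, so t = ln(17.524)/0.38 = 2.8636/0.38 = 7.5357.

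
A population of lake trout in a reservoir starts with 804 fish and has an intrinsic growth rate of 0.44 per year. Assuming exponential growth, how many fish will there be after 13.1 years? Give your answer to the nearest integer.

N(t) = N₀·e^(rt) = 804 × e^(0.44×13.1) = 804 × e^5.764.
e^5.764 ≈ 318.62, so N ≈ 804 × 318.62 = 256171.

256171 fish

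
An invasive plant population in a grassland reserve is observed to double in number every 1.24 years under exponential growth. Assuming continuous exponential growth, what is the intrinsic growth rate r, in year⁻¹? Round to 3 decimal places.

r = ln(2)/t_d = 0.6931/1.24 = 0.55899.

0.559 per year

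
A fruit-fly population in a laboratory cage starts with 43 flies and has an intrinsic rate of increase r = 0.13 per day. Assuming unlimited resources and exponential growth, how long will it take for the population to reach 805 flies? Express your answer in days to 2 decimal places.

Set N₀·e^(rt) = 805: e^(0.13·t) = 805/43 = 18.721.
0.13·t = ln(18.721) = 2.9296, so t = 2.9296/0.13 = 22.536.

22.54 days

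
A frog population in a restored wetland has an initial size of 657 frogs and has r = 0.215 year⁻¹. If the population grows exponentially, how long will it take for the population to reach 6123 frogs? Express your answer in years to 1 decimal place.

10.4 years

Set N₀·e^(rt) = 6123: e^(0.215·t) = 6123/657 = 9.3196.
0.215·t = ln(9.3196) = 2.2321, so t = 2.2321/0.215 = 10.382.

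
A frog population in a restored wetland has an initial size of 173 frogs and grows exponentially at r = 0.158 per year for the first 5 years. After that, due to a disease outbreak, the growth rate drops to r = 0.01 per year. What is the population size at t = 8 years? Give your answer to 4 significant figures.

Phase 1: N(5) = 173·e^(0.158×5) = 173·e^0.79 = 381.188.
Phase 2 runs for 8 − 5 = 3 years at r = 0.01.
N(8) = 381.188·e^(0.01×3) = 381.188·e^0.03 = 392.796.

392.8 frogs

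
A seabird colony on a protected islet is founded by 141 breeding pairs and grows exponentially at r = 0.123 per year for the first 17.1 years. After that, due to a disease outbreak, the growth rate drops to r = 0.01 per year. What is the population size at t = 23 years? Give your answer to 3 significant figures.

Phase 1: N(17.1) = 141·e^(0.123×17.1) = 141·e^2.103 = 1155.24.
Phase 2 runs for 23 − 17.1 = 5.9 years at r = 0.01.
N(23) = 1155.24·e^(0.01×5.9) = 1155.24·e^0.059 = 1225.45.

1230 breeding pairs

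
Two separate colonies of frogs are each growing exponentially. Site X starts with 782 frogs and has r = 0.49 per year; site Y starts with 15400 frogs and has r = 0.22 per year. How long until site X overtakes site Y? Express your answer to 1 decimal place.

11.0 years

Set 782·e^(0.49t) = 15400·e^(0.22t).
e^((0.49 − 0.22)t) = 15400/782 → e^(0.27·t) = 19.693.
0.27·t = ln(19.693) = 2.9803, so t = 2.9803/0.27 = 11.038.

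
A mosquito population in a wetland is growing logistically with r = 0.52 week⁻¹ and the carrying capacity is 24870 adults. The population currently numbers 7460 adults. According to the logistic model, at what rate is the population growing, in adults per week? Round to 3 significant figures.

dN/dt = rN(1 − N/K) = 0.52 × 7460 × (1 − 7460/24870).
1 − 7460/24870 = 0.70004; dN/dt = 0.52 × 7460 × 0.70004 = 2715.6.

2720 adults per week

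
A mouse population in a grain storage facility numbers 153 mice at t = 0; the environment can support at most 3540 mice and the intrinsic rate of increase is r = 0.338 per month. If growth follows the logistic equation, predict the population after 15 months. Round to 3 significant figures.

A = (K − N₀)/N₀ = (3540 − 153)/153 = 22.137.
N(t) = K/(1 + A·e^(−rt)) = 3540/(1 + 22.137×e^(−0.338×15)).
e^(−5.07) = 0.0062824; denominator = 1 + 22.137×0.0062824 = 1.1391.
N = 3540/1.1391 = 3107.78.

3110 mice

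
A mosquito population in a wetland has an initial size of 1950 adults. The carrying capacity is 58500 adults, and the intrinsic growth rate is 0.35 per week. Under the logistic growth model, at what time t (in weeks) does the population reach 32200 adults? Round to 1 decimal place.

A = (K − N₀)/N₀ = (58500 − 1950)/1950 = 29.
Solve 58500/(1 + 29·e^(−0.35t)) = 32200: 1 + 29·e^(−0.35t) = 1.8168, so e^(−0.35t) = 0.0281645.
−0.35·t = ln(0.0281645) = -3.5697, so t = 3.5697/0.35 = 10.199.

10.2 weeks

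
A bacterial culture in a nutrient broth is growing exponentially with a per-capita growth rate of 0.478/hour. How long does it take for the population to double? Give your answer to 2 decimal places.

Doubling time t_d = ln(2)/r = 0.6931/0.478 = 1.4501.

1.45 hours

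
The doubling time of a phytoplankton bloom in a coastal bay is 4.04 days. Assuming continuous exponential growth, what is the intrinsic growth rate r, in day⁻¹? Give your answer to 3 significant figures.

0.172 per day

r = ln(2)/t_d = 0.6931/4.04 = 0.17157.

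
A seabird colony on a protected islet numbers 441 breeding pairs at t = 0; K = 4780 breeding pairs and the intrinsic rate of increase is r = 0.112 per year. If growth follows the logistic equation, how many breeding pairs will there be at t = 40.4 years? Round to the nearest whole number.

A = (K − N₀)/N₀ = (4780 − 441)/441 = 9.839.
N(t) = K/(1 + A·e^(−rt)) = 4780/(1 + 9.839×e^(−0.112×40.4)).
e^(−4.525) = 0.010837; denominator = 1 + 9.839×0.010837 = 1.1066.
N = 4780/1.1066 = 4319.44.

4319 breeding pairs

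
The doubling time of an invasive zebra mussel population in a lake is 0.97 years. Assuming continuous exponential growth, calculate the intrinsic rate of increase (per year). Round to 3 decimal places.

0.715 per year

r = ln(2)/t_d = 0.6931/0.97 = 0.71458.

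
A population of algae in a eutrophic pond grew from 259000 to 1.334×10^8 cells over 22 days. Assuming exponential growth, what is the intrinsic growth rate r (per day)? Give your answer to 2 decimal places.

0.28 per day

From N(t) = N₀·e^(rt): e^(r·22) = 1.334×10^8/259000 = 515.06.
r·22 = ln(515.06) = 6.2443, so r = 6.2443/22 = 0.28383.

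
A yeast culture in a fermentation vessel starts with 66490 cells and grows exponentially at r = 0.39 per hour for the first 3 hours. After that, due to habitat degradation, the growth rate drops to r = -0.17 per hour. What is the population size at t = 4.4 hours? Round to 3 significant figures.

Phase 1: N(3) = 66490·e^(0.39×3) = 66490·e^1.17 = 214230.
Phase 2 runs for 4.4 − 3 = 1.4 hours at r = -0.17.
N(4.4) = 214230·e^(-0.17×1.4) = 214230·e^-0.238 = 168857.

169000 cells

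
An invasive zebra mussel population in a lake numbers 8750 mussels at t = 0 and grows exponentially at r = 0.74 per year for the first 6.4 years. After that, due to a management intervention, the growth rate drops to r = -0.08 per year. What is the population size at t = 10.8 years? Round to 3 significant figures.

Phase 1: N(6.4) = 8750·e^(0.74×6.4) = 8750·e^4.736 = 997302.
Phase 2 runs for 10.8 − 6.4 = 4.4 years at r = -0.08.
N(10.8) = 997302·e^(-0.08×4.4) = 997302·e^-0.352 = 701383.

701000 mussels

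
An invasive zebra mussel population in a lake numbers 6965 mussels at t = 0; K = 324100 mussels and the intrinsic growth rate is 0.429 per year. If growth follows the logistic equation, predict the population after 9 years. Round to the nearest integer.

A = (K − N₀)/N₀ = (324100 − 6965)/6965 = 45.533.
N(t) = K/(1 + A·e^(−rt)) = 324100/(1 + 45.533×e^(−0.429×9)).
e^(−3.861) = 0.021047; denominator = 1 + 45.533×0.021047 = 1.9583.
N = 324100/1.9583 = 165499.

165499 mussels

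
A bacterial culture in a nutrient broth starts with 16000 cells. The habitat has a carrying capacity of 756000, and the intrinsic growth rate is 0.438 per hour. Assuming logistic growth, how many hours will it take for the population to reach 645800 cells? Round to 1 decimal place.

12.8 hours

A = (K − N₀)/N₀ = (756000 − 16000)/16000 = 46.25.
Solve 756000/(1 + 46.25·e^(−0.438t)) = 645800: 1 + 46.25·e^(−0.438t) = 1.1706, so e^(−0.438t) = 0.00368954.
−0.438·t = ln(0.00368954) = -5.6023, so t = 5.6023/0.438 = 12.791.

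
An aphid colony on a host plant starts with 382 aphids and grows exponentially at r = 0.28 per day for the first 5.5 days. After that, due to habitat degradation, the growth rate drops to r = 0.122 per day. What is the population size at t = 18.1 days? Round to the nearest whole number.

8288 aphids

Phase 1: N(5.5) = 382·e^(0.28×5.5) = 382·e^1.54 = 1781.87.
Phase 2 runs for 18.1 − 5.5 = 12.6 days at r = 0.122.
N(18.1) = 1781.87·e^(0.122×12.6) = 1781.87·e^1.537 = 8288.47.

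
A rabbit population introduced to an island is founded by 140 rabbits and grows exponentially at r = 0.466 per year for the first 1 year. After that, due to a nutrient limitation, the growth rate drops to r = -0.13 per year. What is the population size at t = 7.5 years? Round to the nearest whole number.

96 rabbits

Phase 1: N(1) = 140·e^(0.466×1) = 140·e^0.466 = 223.105.
Phase 2 runs for 7.5 − 1 = 6.5 years at r = -0.13.
N(7.5) = 223.105·e^(-0.13×6.5) = 223.105·e^-0.845 = 95.8364.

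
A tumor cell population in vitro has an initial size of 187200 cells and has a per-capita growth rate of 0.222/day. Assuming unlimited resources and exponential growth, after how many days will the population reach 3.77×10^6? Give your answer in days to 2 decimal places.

13.53 days

Set N₀·e^(rt) = 3.77×10^6: e^(0.222·t) = 3.77×10^6/187200 = 20.139.
0.222·t = ln(20.139) = 3.0027, so t = 3.0027/0.222 = 13.525.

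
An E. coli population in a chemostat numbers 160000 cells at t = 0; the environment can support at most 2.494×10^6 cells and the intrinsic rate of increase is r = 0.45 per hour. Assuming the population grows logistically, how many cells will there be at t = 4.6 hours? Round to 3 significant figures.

878000 cells

A = (K − N₀)/N₀ = (2.494×10^6 − 160000)/160000 = 14.588.
N(t) = K/(1 + A·e^(−rt)) = 2.494×10^6/(1 + 14.588×e^(−0.45×4.6)).
e^(−2.07) = 0.12619; denominator = 1 + 14.588×0.12619 = 2.8407.
N = 2.494×10^6/2.8407 = 877942.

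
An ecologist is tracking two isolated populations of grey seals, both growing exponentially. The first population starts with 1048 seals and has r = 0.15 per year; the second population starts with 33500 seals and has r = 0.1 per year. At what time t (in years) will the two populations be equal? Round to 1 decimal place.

69.3 years

Set 1048·e^(0.15t) = 33500·e^(0.1t).
e^((0.15 − 0.1)t) = 33500/1048 → e^(0.05·t) = 31.966.
0.05·t = ln(31.966) = 3.4647, so t = 3.4647/0.05 = 69.293.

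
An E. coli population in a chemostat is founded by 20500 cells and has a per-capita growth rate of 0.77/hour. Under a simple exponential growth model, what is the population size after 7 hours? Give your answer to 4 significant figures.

N(t) = N₀·e^(rt) = 20500 × e^(0.77×7) = 20500 × e^5.39.
e^5.39 ≈ 219.2, so N ≈ 20500 × 219.2 = 4.493669×10^6.

4494000 cells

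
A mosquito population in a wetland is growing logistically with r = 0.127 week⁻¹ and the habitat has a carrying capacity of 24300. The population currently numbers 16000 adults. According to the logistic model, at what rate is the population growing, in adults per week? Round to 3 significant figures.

694 adults per week

dN/dt = rN(1 − N/K) = 0.127 × 16000 × (1 − 16000/24300).
1 − 16000/24300 = 0.34156; dN/dt = 0.127 × 16000 × 0.34156 = 694.06.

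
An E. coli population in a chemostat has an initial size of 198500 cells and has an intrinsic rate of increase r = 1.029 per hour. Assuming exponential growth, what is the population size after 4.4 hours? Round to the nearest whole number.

N(t) = N₀·e^(rt) = 198500 × e^(1.029×4.4) = 198500 × e^4.528.
e^4.528 ≈ 92.536, so N ≈ 198500 × 92.536 = 1.836844×10^7.

18368437 cells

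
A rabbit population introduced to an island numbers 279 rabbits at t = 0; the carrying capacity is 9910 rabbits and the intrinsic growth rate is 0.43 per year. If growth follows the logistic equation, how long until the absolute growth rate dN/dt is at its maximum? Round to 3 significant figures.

Logistic growth is fastest at N = K/2 = 4955.
A = (K − N₀)/N₀ = 34.52. Set K/(1 + A·e^(−rt)) = K/2 → A·e^(−rt) = 1.
e^(−0.43t) = 1/34.52 = 0.028969, so t = ln(34.52)/0.43 = 3.5415/0.43 = 8.2361.

8.24 years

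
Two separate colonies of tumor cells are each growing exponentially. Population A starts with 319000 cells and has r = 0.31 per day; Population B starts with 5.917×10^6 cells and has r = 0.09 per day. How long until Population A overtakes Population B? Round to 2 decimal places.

Set 319000·e^(0.31t) = 5.917×10^6·e^(0.09t).
e^((0.31 − 0.09)t) = 5.917×10^6/319000 → e^(0.22·t) = 18.549.
0.22·t = ln(18.549) = 2.9204, so t = 2.9204/0.22 = 13.275.

13.27 days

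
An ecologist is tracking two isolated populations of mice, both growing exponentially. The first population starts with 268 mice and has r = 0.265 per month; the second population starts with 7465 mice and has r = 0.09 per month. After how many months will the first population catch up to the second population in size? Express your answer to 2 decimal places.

19.01 months

Set 268·e^(0.265t) = 7465·e^(0.09t).
e^((0.265 − 0.09)t) = 7465/268 → e^(0.175·t) = 27.854.
0.175·t = ln(27.854) = 3.327, so t = 3.327/0.175 = 19.011.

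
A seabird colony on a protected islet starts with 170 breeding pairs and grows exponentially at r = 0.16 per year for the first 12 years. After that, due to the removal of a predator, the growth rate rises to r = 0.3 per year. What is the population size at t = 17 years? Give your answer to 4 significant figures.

5197 breeding pairs

Phase 1: N(12) = 170·e^(0.16×12) = 170·e^1.92 = 1159.56.
Phase 2 runs for 17 − 12 = 5 years at r = 0.3.
N(17) = 1159.56·e^(0.3×5) = 1159.56·e^1.5 = 5196.8.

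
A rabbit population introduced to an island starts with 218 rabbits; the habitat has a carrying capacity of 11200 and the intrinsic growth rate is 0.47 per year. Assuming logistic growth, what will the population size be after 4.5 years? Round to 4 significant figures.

A = (K − N₀)/N₀ = (11200 − 218)/218 = 50.376.
N(t) = K/(1 + A·e^(−rt)) = 11200/(1 + 50.376×e^(−0.47×4.5)).
e^(−2.115) = 0.12063; denominator = 1 + 50.376×0.12063 = 7.077.
N = 11200/7.077 = 1582.58.

1583 rabbits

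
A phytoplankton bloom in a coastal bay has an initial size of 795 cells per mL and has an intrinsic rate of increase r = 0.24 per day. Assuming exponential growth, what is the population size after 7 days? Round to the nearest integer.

N(t) = N₀·e^(rt) = 795 × e^(0.24×7) = 795 × e^1.68.
e^1.68 ≈ 5.3656, so N ≈ 795 × 5.3656 = 4265.62.

4266 cells per mL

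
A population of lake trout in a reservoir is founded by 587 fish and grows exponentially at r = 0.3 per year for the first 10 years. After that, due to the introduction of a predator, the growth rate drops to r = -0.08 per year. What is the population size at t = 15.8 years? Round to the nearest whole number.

Phase 1: N(10) = 587·e^(0.3×10) = 587·e^3 = 11790.2.
Phase 2 runs for 15.8 − 10 = 5.8 years at r = -0.08.
N(15.8) = 11790.2·e^(-0.08×5.8) = 11790.2·e^-0.464 = 7413.25.

7413 fish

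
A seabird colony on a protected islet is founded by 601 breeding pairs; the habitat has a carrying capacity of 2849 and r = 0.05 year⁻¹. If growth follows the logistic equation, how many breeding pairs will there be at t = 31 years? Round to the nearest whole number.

A = (K − N₀)/N₀ = (2849 − 601)/601 = 3.7404.
N(t) = K/(1 + A·e^(−rt)) = 2849/(1 + 3.7404×e^(−0.05×31)).
e^(−1.55) = 0.21225; denominator = 1 + 3.7404×0.21225 = 1.7939.
N = 2849/1.7939 = 1588.16.

1588 breeding pairs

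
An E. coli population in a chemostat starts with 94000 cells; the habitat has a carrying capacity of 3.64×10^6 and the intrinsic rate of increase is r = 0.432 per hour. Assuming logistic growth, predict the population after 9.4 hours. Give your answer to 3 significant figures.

2210000 cells

A = (K − N₀)/N₀ = (3.64×10^6 − 94000)/94000 = 37.723.
N(t) = K/(1 + A·e^(−rt)) = 3.64×10^6/(1 + 37.723×e^(−0.432×9.4)).
e^(−4.061) = 0.017235; denominator = 1 + 37.723×0.017235 = 1.6502.
N = 3.64×10^6/1.6502 = 2.205831×10^6.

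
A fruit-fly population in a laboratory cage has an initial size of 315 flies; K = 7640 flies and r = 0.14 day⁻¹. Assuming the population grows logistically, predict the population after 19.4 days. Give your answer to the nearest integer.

A = (K − N₀)/N₀ = (7640 − 315)/315 = 23.254.
N(t) = K/(1 + A·e^(−rt)) = 7640/(1 + 23.254×e^(−0.14×19.4)).
e^(−2.716) = 0.066139; denominator = 1 + 23.254×0.066139 = 2.538.
N = 7640/2.538 = 3010.26.

3010 flies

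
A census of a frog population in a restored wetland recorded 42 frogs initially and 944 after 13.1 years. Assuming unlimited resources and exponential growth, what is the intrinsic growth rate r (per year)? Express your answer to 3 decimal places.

From N(t) = N₀·e^(rt): e^(r·13.1) = 944/42 = 22.476.
r·13.1 = ln(22.476) = 3.1125, so r = 3.1125/13.1 = 0.23759.

0.238 per year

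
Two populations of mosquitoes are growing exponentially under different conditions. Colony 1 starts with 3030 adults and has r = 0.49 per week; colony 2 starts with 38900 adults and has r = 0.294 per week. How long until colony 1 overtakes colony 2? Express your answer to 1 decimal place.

13.0 weeks

Set 3030·e^(0.49t) = 38900·e^(0.294t).
e^((0.49 − 0.294)t) = 38900/3030 → e^(0.196·t) = 12.838.
0.196·t = ln(12.838) = 2.5524, so t = 2.5524/0.196 = 13.023.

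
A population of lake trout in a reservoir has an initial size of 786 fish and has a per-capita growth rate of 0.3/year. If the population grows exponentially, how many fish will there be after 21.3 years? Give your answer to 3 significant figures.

N(t) = N₀·e^(rt) = 786 × e^(0.3×21.3) = 786 × e^6.39.
e^6.39 ≈ 595.86, so N ≈ 786 × 595.86 = 468343.

468000 fish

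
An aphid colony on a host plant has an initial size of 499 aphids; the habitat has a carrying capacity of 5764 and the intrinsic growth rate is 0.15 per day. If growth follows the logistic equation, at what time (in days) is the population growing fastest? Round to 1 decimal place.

15.7 days

Logistic growth is fastest at N = K/2 = 2882.
A = (K − N₀)/N₀ = 10.551. Set K/(1 + A·e^(−rt)) = K/2 → A·e^(−rt) = 1.
e^(−0.15t) = 1/10.551 = 0.0947768, so t = ln(10.551)/0.15 = 2.3562/0.15 = 15.708.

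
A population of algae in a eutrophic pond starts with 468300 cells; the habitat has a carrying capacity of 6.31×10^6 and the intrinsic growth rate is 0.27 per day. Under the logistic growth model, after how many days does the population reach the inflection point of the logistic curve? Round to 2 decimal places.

9.35 days

Logistic growth is fastest at N = K/2 = 3.155×10^6.
A = (K − N₀)/N₀ = 12.474. Set K/(1 + A·e^(−rt)) = K/2 → A·e^(−rt) = 1.
e^(−0.27t) = 1/12.474 = 0.080165, so t = ln(12.474)/0.27 = 2.5237/0.27 = 9.3469.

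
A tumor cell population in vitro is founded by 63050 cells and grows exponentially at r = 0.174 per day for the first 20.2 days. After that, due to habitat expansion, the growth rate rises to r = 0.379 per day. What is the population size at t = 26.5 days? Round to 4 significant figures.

Phase 1: N(20.2) = 63050·e^(0.174×20.2) = 63050·e^3.515 = 2.11906×10^6.
Phase 2 runs for 26.5 − 20.2 = 6.3 days at r = 0.379.
N(26.5) = 2.11906×10^6·e^(0.379×6.3) = 2.11906×10^6·e^2.388 = 2.307322×10^7.

23070000 cells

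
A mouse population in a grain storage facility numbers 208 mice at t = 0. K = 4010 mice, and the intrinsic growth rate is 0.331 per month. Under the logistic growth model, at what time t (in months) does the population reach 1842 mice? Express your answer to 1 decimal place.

A = (K − N₀)/N₀ = (4010 − 208)/208 = 18.279.
Solve 4010/(1 + 18.279·e^(−0.331t)) = 1842: 1 + 18.279·e^(−0.331t) = 2.177, so e^(−0.331t) = 0.0643904.
−0.331·t = ln(0.0643904) = -2.7428, so t = 2.7428/0.331 = 8.2864.

8.3 months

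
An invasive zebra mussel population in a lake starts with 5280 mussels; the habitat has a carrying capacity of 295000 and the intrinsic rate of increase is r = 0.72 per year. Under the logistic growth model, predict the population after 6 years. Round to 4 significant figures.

170500 mussels

A = (K − N₀)/N₀ = (295000 − 5280)/5280 = 54.871.
N(t) = K/(1 + A·e^(−rt)) = 295000/(1 + 54.871×e^(−0.72×6)).
e^(−4.32) = 0.0133; denominator = 1 + 54.871×0.0133 = 1.7298.
N = 295000/1.7298 = 170542.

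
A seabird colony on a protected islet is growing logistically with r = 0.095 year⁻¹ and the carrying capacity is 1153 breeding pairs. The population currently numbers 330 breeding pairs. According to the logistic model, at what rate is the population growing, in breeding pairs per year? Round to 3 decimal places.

dN/dt = rN(1 − N/K) = 0.095 × 330 × (1 − 330/1153).
1 − 330/1153 = 0.71379; dN/dt = 0.095 × 330 × 0.71379 = 22.377.

22.377 breeding pairs per year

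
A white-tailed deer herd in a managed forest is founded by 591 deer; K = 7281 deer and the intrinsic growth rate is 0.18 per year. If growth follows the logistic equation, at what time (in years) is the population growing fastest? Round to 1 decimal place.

Logistic growth is fastest at N = K/2 = 3640.5.
A = (K − N₀)/N₀ = 11.32. Set K/(1 + A·e^(−rt)) = K/2 → A·e^(−rt) = 1.
e^(−0.18t) = 1/11.32 = 0.0883408, so t = ln(11.32)/0.18 = 2.4266/0.18 = 13.481.

13.5 years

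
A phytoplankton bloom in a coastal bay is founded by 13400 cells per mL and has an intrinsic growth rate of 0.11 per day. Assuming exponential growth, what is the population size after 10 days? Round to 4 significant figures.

N(t) = N₀·e^(rt) = 13400 × e^(0.11×10) = 13400 × e^1.1.
e^1.1 ≈ 3.0042, so N ≈ 13400 × 3.0042 = 40255.8.

40260 cells per mL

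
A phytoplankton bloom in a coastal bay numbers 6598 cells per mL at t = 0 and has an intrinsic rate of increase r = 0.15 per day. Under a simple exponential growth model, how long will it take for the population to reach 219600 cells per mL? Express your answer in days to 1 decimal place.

Set N₀·e^(rt) = 219600: e^(0.15·t) = 219600/6598 = 33.283.
0.15·t = ln(33.283) = 3.505, so t = 3.505/0.15 = 23.367.

23.4 days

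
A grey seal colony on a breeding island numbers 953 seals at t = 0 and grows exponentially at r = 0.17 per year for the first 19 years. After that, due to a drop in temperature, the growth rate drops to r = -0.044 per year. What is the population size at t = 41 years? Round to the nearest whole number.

Phase 1: N(19) = 953·e^(0.17×19) = 953·e^3.23 = 24091.5.
Phase 2 runs for 41 − 19 = 22 years at r = -0.044.
N(41) = 24091.5·e^(-0.044×22) = 24091.5·e^-0.968 = 9150.97.

9151 seals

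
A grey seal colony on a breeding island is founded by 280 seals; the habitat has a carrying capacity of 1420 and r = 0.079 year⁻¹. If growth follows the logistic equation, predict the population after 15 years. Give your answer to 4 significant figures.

A = (K − N₀)/N₀ = (1420 − 280)/280 = 4.0714.
N(t) = K/(1 + A·e^(−rt)) = 1420/(1 + 4.0714×e^(−0.079×15)).
e^(−1.185) = 0.30575; denominator = 1 + 4.0714×0.30575 = 2.2448.
N = 1420/2.2448 = 632.566.

632.6 seals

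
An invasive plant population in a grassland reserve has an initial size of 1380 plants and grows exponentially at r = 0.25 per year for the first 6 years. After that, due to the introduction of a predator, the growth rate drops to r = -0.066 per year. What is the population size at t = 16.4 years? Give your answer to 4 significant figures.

Phase 1: N(6) = 1380·e^(0.25×6) = 1380·e^1.5 = 6184.73.
Phase 2 runs for 16.4 − 6 = 10.4 years at r = -0.066.
N(16.4) = 6184.73·e^(-0.066×10.4) = 6184.73·e^-0.6864 = 3113.3.

3113 plants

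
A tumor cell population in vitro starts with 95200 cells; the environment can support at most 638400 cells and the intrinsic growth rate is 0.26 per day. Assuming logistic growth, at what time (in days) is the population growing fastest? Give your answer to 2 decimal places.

6.70 days

Logistic growth is fastest at N = K/2 = 319200.
A = (K − N₀)/N₀ = 5.7059. Set K/(1 + A·e^(−rt)) = K/2 → A·e^(−rt) = 1.
e^(−0.26t) = 1/5.7059 = 0.175258, so t = ln(5.7059)/0.26 = 1.7415/0.26 = 6.6981.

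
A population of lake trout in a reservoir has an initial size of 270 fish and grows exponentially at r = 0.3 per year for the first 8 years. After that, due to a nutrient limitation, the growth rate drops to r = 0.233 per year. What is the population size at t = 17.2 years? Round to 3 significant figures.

25400 fish

Phase 1: N(8) = 270·e^(0.3×8) = 270·e^2.4 = 2976.26.
Phase 2 runs for 17.2 − 8 = 9.2 years at r = 0.233.
N(17.2) = 2976.26·e^(0.233×9.2) = 2976.26·e^2.144 = 25387.7.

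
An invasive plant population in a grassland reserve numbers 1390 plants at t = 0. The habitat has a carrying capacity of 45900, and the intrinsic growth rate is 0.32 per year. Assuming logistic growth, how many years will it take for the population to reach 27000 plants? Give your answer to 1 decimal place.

A = (K − N₀)/N₀ = (45900 − 1390)/1390 = 32.022.
Solve 45900/(1 + 32.022·e^(−0.32t)) = 27000: 1 + 32.022·e^(−0.32t) = 1.7, so e^(−0.32t) = 0.0218603.
−0.32·t = ln(0.0218603) = -3.8231, so t = 3.8231/0.32 = 11.947.

11.9 years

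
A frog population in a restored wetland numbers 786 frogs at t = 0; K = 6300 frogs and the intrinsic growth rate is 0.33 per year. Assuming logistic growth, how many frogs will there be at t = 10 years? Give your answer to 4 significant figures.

A = (K − N₀)/N₀ = (6300 − 786)/786 = 7.0153.
N(t) = K/(1 + A·e^(−rt)) = 6300/(1 + 7.0153×e^(−0.33×10)).
e^(−3.3) = 0.036883; denominator = 1 + 7.0153×0.036883 = 1.2587.
N = 6300/1.2587 = 5004.98.

5005 frogs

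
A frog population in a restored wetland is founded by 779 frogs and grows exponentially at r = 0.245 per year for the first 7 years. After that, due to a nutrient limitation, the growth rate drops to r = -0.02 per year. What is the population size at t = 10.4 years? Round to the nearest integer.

4044 frogs

Phase 1: N(7) = 779·e^(0.245×7) = 779·e^1.715 = 4328.65.
Phase 2 runs for 10.4 − 7 = 3.4 years at r = -0.02.
N(10.4) = 4328.65·e^(-0.02×3.4) = 4328.65·e^-0.068 = 4044.09.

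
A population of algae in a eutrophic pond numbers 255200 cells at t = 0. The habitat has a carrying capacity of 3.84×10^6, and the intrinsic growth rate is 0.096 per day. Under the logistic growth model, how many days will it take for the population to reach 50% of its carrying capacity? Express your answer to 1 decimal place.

A = (K − N₀)/N₀ = (3.84×10^6 − 255200)/255200 = 14.047.
Solve 3.84×10^6/(1 + 14.047·e^(−0.096t)) = 1.92×10^6: 1 + 14.047·e^(−0.096t) = 2, so e^(−0.096t) = 0.0711895.
−0.096·t = ln(0.0711895) = -2.6424, so t = 2.6424/0.096 = 27.525.

27.5 days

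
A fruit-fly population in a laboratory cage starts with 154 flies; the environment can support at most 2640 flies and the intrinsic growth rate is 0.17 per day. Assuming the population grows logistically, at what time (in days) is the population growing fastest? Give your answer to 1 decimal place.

16.4 days

Logistic growth is fastest at N = K/2 = 1320.
A = (K − N₀)/N₀ = 16.143. Set K/(1 + A·e^(−rt)) = K/2 → A·e^(−rt) = 1.
e^(−0.17t) = 1/16.143 = 0.0619469, so t = ln(16.143)/0.17 = 2.7815/0.17 = 16.362.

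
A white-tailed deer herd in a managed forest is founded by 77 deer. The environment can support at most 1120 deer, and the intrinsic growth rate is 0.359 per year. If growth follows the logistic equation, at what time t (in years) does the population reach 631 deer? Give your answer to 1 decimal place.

A = (K − N₀)/N₀ = (1120 − 77)/77 = 13.545.
Solve 1120/(1 + 13.545·e^(−0.359t)) = 631: 1 + 13.545·e^(−0.359t) = 1.775, so e^(−0.359t) = 0.0572118.
−0.359·t = ln(0.0572118) = -2.861, so t = 2.861/0.359 = 7.9693.

8.0 years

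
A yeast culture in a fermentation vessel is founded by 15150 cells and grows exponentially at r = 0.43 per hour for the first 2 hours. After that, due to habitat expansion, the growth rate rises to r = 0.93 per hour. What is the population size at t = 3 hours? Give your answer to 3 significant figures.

Phase 1: N(2) = 15150·e^(0.43×2) = 15150·e^0.86 = 35801.9.
Phase 2 runs for 3 − 2 = 1 hours at r = 0.93.
N(3) = 35801.9·e^(0.93×1) = 35801.9·e^0.93 = 90740.2.

90700 cells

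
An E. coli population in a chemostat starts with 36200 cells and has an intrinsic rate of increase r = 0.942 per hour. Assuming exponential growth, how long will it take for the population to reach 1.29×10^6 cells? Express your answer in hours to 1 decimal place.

3.8 hours

Set N₀·e^(rt) = 1.29×10^6: e^(0.942·t) = 1.29×10^6/36200 = 35.635.
0.942·t = ln(35.635) = 3.5733, so t = 3.5733/0.942 = 3.7934.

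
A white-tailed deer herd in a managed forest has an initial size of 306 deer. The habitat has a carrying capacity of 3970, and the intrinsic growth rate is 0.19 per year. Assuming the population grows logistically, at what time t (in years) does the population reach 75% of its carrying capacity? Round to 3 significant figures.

A = (K − N₀)/N₀ = (3970 − 306)/306 = 11.974.
Solve 3970/(1 + 11.974·e^(−0.19t)) = 2977.5: 1 + 11.974·e^(−0.19t) = 1.3333, so e^(−0.19t) = 0.0278384.
−0.19·t = ln(0.0278384) = -3.5813, so t = 3.5813/0.19 = 18.849.

18.8 years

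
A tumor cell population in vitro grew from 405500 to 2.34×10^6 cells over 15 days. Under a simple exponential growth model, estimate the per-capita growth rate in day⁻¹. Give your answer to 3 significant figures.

From N(t) = N₀·e^(rt): e^(r·15) = 2.34×10^6/405500 = 5.7707.
r·15 = ln(5.7707) = 1.7528, so r = 1.7528/15 = 0.11685.

0.117 per day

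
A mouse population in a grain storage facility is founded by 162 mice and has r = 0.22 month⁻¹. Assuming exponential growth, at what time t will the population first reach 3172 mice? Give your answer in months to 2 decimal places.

Set N₀·e^(rt) = 3172: e^(0.22·t) = 3172/162 = 19.58.
0.22·t = ln(19.58) = 2.9745, so t = 2.9745/0.22 = 13.521.

13.52 months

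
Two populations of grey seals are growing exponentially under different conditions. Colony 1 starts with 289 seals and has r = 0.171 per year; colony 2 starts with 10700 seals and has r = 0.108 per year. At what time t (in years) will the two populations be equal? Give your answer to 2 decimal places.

Set 289·e^(0.171t) = 10700·e^(0.108t).
e^((0.171 − 0.108)t) = 10700/289 → e^(0.063·t) = 37.024.
0.063·t = ln(37.024) = 3.6116, so t = 3.6116/0.063 = 57.327.

57.33 years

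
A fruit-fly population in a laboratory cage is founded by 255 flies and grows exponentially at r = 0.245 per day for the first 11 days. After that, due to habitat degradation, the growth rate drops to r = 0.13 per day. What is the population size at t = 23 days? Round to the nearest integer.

17966 flies

Phase 1: N(11) = 255·e^(0.245×11) = 255·e^2.695 = 3775.41.
Phase 2 runs for 23 − 11 = 12 days at r = 0.13.
N(23) = 3775.41·e^(0.13×12) = 3775.41·e^1.56 = 17966.5.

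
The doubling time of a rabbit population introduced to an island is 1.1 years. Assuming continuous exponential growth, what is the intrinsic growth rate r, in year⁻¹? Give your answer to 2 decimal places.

0.63 per year

r = ln(2)/t_d = 0.6931/1.1 = 0.63013.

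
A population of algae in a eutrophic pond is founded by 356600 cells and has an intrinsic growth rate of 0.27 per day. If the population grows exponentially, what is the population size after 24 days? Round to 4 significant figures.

232500000 cells

N(t) = N₀·e^(rt) = 356600 × e^(0.27×24) = 356600 × e^6.48.
e^6.48 ≈ 651.97, so N ≈ 356600 × 651.97 = 2.324928×10^8.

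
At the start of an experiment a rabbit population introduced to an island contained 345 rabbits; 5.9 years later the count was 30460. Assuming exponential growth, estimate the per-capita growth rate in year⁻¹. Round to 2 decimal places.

0.76 per year

From N(t) = N₀·e^(rt): e^(r·5.9) = 30460/345 = 88.29.
r·5.9 = ln(88.29) = 4.4806, so r = 4.4806/5.9 = 0.75943.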